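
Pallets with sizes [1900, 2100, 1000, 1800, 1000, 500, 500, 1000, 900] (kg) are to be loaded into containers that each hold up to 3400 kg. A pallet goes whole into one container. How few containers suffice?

Total = 2100 + 1900 + 1800 + 1000 + 1000 + 1000 + 900 + 500 + 500 = 10700 kg.
Lower bound: ⌈10700/3400⌉ = 4 containers.
A packing using 4 containers:
  container 1: 2100 + 1000 = 3100
  container 2: 1900 + 1000 + 500 = 3400
  container 3: 1800 + 1000 + 500 = 3300
  container 4: 900 = 900
This matches the lower bound, so 4 is optimal.

4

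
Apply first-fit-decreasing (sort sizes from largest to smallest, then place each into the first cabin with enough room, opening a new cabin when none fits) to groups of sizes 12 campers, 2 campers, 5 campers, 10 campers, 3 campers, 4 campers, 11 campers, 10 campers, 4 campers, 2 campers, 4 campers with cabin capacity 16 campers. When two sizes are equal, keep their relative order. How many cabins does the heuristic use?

5

Sorted descending: 12, 11, 10, 10, 5, 4, 4, 4, 3, 2, 2.
  12 → cabin 1 (new)  [load 12/16]
  11 → cabin 2 (new)  [load 11/16]
  10 → cabin 3 (new)  [load 10/16]
  10 → cabin 4 (new)  [load 10/16]
  5 → cabin 2  [load 16/16]
  4 → cabin 1  [load 16/16]
  4 → cabin 3  [load 14/16]
  4 → cabin 4  [load 14/16]
  3 → cabin 5 (new)  [load 3/16]
  2 → cabin 3  [load 16/16]
  2 → cabin 4  [load 16/16]
5 cabins opened.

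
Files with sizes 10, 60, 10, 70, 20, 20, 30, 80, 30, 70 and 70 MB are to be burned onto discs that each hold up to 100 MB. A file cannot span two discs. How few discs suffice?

5

Total = 80 + 70 + 70 + 70 + 60 + 30 + 30 + 20 + 20 + 10 + 10 = 470 MB.
Lower bound: ⌈470/100⌉ = 5 discs.
A packing using 5 discs:
  disc 1: 80 + 20 = 100
  disc 2: 70 + 30 = 100
  disc 3: 70 + 30 = 100
  disc 4: 70 + 20 + 10 = 100
  disc 5: 60 + 10 = 70
This matches the lower bound, so 5 is optimal.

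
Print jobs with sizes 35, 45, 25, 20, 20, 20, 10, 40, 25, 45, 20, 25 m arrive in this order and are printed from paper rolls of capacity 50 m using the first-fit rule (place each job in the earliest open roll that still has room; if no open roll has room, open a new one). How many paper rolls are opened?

8

  35 → roll 1 (new)  [load 35/50]
  45 → roll 2 (new)  [load 45/50]
  25 → roll 3 (new)  [load 25/50]
  20 → roll 3  [load 45/50]
  20 → roll 4 (new)  [load 20/50]
  20 → roll 4  [load 40/50]
  10 → roll 1  [load 45/50]
  40 → roll 5 (new)  [load 40/50]
  25 → roll 6 (new)  [load 25/50]
  45 → roll 7 (new)  [load 45/50]
  20 → roll 6  [load 45/50]
  25 → roll 8 (new)  [load 25/50]
8 paper rolls opened.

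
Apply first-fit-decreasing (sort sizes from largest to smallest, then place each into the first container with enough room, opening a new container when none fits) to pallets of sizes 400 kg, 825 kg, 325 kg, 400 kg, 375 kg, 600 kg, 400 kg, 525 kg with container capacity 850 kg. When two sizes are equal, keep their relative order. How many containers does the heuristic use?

5

Sorted descending: 825, 600, 525, 400, 400, 400, 375, 325.
  825 → container 1 (new)  [load 825/850]
  600 → container 2 (new)  [load 600/850]
  525 → container 3 (new)  [load 525/850]
  400 → container 4 (new)  [load 400/850]
  400 → container 4  [load 800/850]
  400 → container 5 (new)  [load 400/850]
  375 → container 5  [load 775/850]
  325 → container 3  [load 850/850]
5 containers opened.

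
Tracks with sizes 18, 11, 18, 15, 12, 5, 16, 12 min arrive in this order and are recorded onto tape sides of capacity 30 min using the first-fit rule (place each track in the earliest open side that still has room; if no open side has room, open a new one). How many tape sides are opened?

4

  18 → side 1 (new)  [load 18/30]
  11 → side 1  [load 29/30]
  18 → side 2 (new)  [load 18/30]
  15 → side 3 (new)  [load 15/30]
  12 → side 2  [load 30/30]
  5 → side 3  [load 20/30]
  16 → side 4 (new)  [load 16/30]
  12 → side 4  [load 28/30]
4 tape sides opened.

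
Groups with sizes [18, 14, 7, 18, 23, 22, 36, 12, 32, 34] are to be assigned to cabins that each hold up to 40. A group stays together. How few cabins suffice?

Total = 36 + 34 + 32 + 23 + 22 + 18 + 18 + 14 + 12 + 7 = 216.
Lower bound: ⌈216/40⌉ = 6 cabins.
A packing using 6 cabins:
  cabin 1: 36 = 36
  cabin 2: 34 = 34
  cabin 3: 32 + 7 = 39
  cabin 4: 23 + 14 = 37
  cabin 5: 22 + 18 = 40
  cabin 6: 18 + 12 = 30
This matches the lower bound, so 6 is optimal.

6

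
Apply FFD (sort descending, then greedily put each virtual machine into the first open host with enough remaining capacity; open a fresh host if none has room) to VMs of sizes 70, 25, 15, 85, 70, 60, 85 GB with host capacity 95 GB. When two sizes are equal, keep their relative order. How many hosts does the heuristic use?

5

Sorted descending: 85, 85, 70, 70, 60, 25, 15.
  85 → host 1 (new)  [load 85/95]
  85 → host 2 (new)  [load 85/95]
  70 → host 3 (new)  [load 70/95]
  70 → host 4 (new)  [load 70/95]
  60 → host 5 (new)  [load 60/95]
  25 → host 3  [load 95/95]
  15 → host 4  [load 85/95]
5 hosts opened.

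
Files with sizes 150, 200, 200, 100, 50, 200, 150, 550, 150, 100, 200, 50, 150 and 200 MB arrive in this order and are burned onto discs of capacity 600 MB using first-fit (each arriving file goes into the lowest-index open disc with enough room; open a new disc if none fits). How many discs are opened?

  150 → disc 1 (new)  [load 150/600]
  200 → disc 1  [load 350/600]
  200 → disc 1  [load 550/600]
  100 → disc 2 (new)  [load 100/600]
  50 → disc 1  [load 600/600]
  200 → disc 2  [load 300/600]
  150 → disc 2  [load 450/600]
  550 → disc 3 (new)  [load 550/600]
  150 → disc 2  [load 600/600]
  100 → disc 4 (new)  [load 100/600]
  200 → disc 4  [load 300/600]
  50 → disc 3  [load 600/600]
  150 → disc 4  [load 450/600]
  200 → disc 5 (new)  [load 200/600]
5 discs opened.

5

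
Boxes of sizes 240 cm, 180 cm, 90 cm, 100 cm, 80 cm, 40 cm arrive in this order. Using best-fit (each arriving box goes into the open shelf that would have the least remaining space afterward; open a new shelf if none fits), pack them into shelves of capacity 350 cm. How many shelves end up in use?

  240 → shelf 1 (new)  [load 240/350]
  180 → shelf 2 (new)  [load 180/350]
  90 → shelf 1  [load 330/350]
  100 → shelf 2  [load 280/350]
  80 → shelf 3 (new)  [load 80/350]
  40 → shelf 2  [load 320/350]
3 shelves opened.

3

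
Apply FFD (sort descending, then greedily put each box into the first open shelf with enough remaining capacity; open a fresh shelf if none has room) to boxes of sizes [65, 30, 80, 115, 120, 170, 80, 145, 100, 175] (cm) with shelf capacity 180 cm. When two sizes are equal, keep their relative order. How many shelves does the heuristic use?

Sorted descending: 175, 170, 145, 120, 115, 100, 80, 80, 65, 30.
  175 → shelf 1 (new)  [load 175/180]
  170 → shelf 2 (new)  [load 170/180]
  145 → shelf 3 (new)  [load 145/180]
  120 → shelf 4 (new)  [load 120/180]
  115 → shelf 5 (new)  [load 115/180]
  100 → shelf 6 (new)  [load 100/180]
  80 → shelf 6  [load 180/180]
  80 → shelf 7 (new)  [load 80/180]
  65 → shelf 5  [load 180/180]
  30 → shelf 3  [load 175/180]
7 shelves opened.

7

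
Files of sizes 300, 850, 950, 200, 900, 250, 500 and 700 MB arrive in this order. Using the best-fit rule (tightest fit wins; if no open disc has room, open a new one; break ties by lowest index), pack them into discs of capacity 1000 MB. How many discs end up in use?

  300 → disc 1 (new)  [load 300/1000]
  850 → disc 2 (new)  [load 850/1000]
  950 → disc 3 (new)  [load 950/1000]
  200 → disc 1  [load 500/1000]
  900 → disc 4 (new)  [load 900/1000]
  250 → disc 1  [load 750/1000]
  500 → disc 5 (new)  [load 500/1000]
  700 → disc 6 (new)  [load 700/1000]
6 discs opened.

6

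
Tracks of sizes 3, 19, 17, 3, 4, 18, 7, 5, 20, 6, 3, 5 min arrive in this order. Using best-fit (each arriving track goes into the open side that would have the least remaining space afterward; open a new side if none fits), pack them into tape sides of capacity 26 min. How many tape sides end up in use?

  3 → side 1 (new)  [load 3/26]
  19 → side 1  [load 22/26]
  17 → side 2 (new)  [load 17/26]
  3 → side 1  [load 25/26]
  4 → side 2  [load 21/26]
  18 → side 3 (new)  [load 18/26]
  7 → side 3  [load 25/26]
  5 → side 2  [load 26/26]
  20 → side 4 (new)  [load 20/26]
  6 → side 4  [load 26/26]
  3 → side 5 (new)  [load 3/26]
  5 → side 5  [load 8/26]
5 tape sides opened.

5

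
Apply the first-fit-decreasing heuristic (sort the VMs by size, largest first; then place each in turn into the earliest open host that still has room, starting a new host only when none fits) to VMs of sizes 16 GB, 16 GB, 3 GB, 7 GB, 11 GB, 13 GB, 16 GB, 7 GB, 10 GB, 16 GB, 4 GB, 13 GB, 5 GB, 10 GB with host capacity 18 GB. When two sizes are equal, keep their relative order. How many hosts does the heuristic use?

Sorted descending: 16, 16, 16, 16, 13, 13, 11, 10, 10, 7, 7, 5, 4, 3.
  16 → host 1 (new)  [load 16/18]
  16 → host 2 (new)  [load 16/18]
  16 → host 3 (new)  [load 16/18]
  16 → host 4 (new)  [load 16/18]
  13 → host 5 (new)  [load 13/18]
  13 → host 6 (new)  [load 13/18]
  11 → host 7 (new)  [load 11/18]
  10 → host 8 (new)  [load 10/18]
  10 → host 9 (new)  [load 10/18]
  7 → host 7  [load 18/18]
  7 → host 8  [load 17/18]
  5 → host 5  [load 18/18]
  4 → host 6  [load 17/18]
  3 → host 9  [load 13/18]
9 hosts opened.

9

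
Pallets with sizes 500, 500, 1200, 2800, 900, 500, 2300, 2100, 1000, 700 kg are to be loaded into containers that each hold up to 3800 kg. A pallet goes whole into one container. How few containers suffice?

Total = 2800 + 2300 + 2100 + 1200 + 1000 + 900 + 700 + 500 + 500 + 500 = 12500 kg.
Lower bound: ⌈12500/3800⌉ = 4 containers.
A packing using 4 containers:
  container 1: 2800 + 1000 = 3800
  container 2: 2300 + 1200 = 3500
  container 3: 2100 + 900 + 700 = 3700
  container 4: 500 + 500 + 500 = 1500
This matches the lower bound, so 4 is optimal.

4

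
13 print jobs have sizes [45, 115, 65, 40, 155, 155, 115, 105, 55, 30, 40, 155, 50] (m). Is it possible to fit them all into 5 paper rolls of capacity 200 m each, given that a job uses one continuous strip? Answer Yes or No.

No

Total = 1125 m; ⌈1125/200⌉ = 6.
At least 6 paper rolls are required, but only 5 are allowed.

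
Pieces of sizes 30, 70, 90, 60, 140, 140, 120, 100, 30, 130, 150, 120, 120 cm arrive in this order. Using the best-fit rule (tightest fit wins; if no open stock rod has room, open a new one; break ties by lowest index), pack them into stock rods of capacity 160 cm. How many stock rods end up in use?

10

  30 → stock rod 1 (new)  [load 30/160]
  70 → stock rod 1  [load 100/160]
  90 → stock rod 2 (new)  [load 90/160]
  60 → stock rod 1  [load 160/160]
  140 → stock rod 3 (new)  [load 140/160]
  140 → stock rod 4 (new)  [load 140/160]
  120 → stock rod 5 (new)  [load 120/160]
  100 → stock rod 6 (new)  [load 100/160]
  30 → stock rod 5  [load 150/160]
  130 → stock rod 7 (new)  [load 130/160]
  150 → stock rod 8 (new)  [load 150/160]
  120 → stock rod 9 (new)  [load 120/160]
  120 → stock rod 10 (new)  [load 120/160]
10 stock rods opened.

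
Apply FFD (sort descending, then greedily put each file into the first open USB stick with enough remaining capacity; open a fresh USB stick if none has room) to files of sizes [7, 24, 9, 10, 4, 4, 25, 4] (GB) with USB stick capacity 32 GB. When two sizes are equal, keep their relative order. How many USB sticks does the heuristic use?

Sorted descending: 25, 24, 10, 9, 7, 4, 4, 4.
  25 → USB stick 1 (new)  [load 25/32]
  24 → USB stick 2 (new)  [load 24/32]
  10 → USB stick 3 (new)  [load 10/32]
  9 → USB stick 3  [load 19/32]
  7 → USB stick 1  [load 32/32]
  4 → USB stick 2  [load 28/32]
  4 → USB stick 2  [load 32/32]
  4 → USB stick 3  [load 23/32]
3 USB sticks opened.

3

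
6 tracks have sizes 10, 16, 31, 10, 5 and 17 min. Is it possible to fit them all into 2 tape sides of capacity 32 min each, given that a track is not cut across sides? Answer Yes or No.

No

Total = 89 min; ⌈89/32⌉ = 3.
At least 3 tape sides are required, but only 2 are allowed.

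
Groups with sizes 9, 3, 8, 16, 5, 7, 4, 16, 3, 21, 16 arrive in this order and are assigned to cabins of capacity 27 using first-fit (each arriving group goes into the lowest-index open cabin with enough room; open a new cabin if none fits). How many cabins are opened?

  9 → cabin 1 (new)  [load 9/27]
  3 → cabin 1  [load 12/27]
  8 → cabin 1  [load 20/27]
  16 → cabin 2 (new)  [load 16/27]
  5 → cabin 1  [load 25/27]
  7 → cabin 2  [load 23/27]
  4 → cabin 2  [load 27/27]
  16 → cabin 3 (new)  [load 16/27]
  3 → cabin 3  [load 19/27]
  21 → cabin 4 (new)  [load 21/27]
  16 → cabin 5 (new)  [load 16/27]
5 cabins opened.

5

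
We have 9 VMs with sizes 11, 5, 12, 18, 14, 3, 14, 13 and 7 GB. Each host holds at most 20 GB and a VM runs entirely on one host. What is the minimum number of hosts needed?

Total = 18 + 14 + 14 + 13 + 12 + 11 + 7 + 5 + 3 = 97 GB.
Lower bound: ⌈97/20⌉ = 5 hosts.
Also, 6 VMs each exceed 10 GB, and no two of those can share a host, so at least 6 hosts are needed.
A packing using 6 hosts:
  host 1: 18 = 18
  host 2: 14 + 5 = 19
  host 3: 14 + 3 = 17
  host 4: 13 + 7 = 20
  host 5: 12 = 12
  host 6: 11 = 11
This matches the lower bound, so 6 is optimal.

6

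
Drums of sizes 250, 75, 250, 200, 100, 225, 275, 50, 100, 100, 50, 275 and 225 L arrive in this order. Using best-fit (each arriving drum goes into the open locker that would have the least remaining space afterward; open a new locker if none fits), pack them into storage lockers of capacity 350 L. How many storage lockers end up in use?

  250 → locker 1 (new)  [load 250/350]
  75 → locker 1  [load 325/350]
  250 → locker 2 (new)  [load 250/350]
  200 → locker 3 (new)  [load 200/350]
  100 → locker 2  [load 350/350]
  225 → locker 4 (new)  [load 225/350]
  275 → locker 5 (new)  [load 275/350]
  50 → locker 5  [load 325/350]
  100 → locker 4  [load 325/350]
  100 → locker 3  [load 300/350]
  50 → locker 3  [load 350/350]
  275 → locker 6 (new)  [load 275/350]
  225 → locker 7 (new)  [load 225/350]
7 storage lockers opened.

7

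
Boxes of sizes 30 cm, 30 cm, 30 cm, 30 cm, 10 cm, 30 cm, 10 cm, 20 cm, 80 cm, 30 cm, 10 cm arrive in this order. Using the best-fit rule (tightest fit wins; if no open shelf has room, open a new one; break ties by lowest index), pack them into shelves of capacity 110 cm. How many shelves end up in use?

  30 → shelf 1 (new)  [load 30/110]
  30 → shelf 1  [load 60/110]
  30 → shelf 1  [load 90/110]
  30 → shelf 2 (new)  [load 30/110]
  10 → shelf 1  [load 100/110]
  30 → shelf 2  [load 60/110]
  10 → shelf 1  [load 110/110]
  20 → shelf 2  [load 80/110]
  80 → shelf 3 (new)  [load 80/110]
  30 → shelf 2  [load 110/110]
  10 → shelf 3  [load 90/110]
3 shelves opened.

3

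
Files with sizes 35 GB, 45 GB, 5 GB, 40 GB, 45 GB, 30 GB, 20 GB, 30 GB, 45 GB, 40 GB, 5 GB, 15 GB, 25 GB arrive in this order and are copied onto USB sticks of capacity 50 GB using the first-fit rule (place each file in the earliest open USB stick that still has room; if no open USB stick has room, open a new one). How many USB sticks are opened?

  35 → USB stick 1 (new)  [load 35/50]
  45 → USB stick 2 (new)  [load 45/50]
  5 → USB stick 1  [load 40/50]
  40 → USB stick 3 (new)  [load 40/50]
  45 → USB stick 4 (new)  [load 45/50]
  30 → USB stick 5 (new)  [load 30/50]
  20 → USB stick 5  [load 50/50]
  30 → USB stick 6 (new)  [load 30/50]
  45 → USB stick 7 (new)  [load 45/50]
  40 → USB stick 8 (new)  [load 40/50]
  5 → USB stick 1  [load 45/50]
  15 → USB stick 6  [load 45/50]
  25 → USB stick 9 (new)  [load 25/50]
9 USB sticks opened.

9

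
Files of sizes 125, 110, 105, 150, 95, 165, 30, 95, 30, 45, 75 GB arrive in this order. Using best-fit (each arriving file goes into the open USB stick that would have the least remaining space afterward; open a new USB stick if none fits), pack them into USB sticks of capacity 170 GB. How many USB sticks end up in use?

  125 → USB stick 1 (new)  [load 125/170]
  110 → USB stick 2 (new)  [load 110/170]
  105 → USB stick 3 (new)  [load 105/170]
  150 → USB stick 4 (new)  [load 150/170]
  95 → USB stick 5 (new)  [load 95/170]
  165 → USB stick 6 (new)  [load 165/170]
  30 → USB stick 1  [load 155/170]
  95 → USB stick 7 (new)  [load 95/170]
  30 → USB stick 2  [load 140/170]
  45 → USB stick 3  [load 150/170]
  75 → USB stick 5  [load 170/170]
7 USB sticks opened.

7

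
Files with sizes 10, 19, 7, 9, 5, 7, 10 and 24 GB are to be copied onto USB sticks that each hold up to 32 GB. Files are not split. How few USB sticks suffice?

3

Total = 24 + 19 + 10 + 10 + 9 + 7 + 7 + 5 = 91 GB.
Lower bound: ⌈91/32⌉ = 3 USB sticks.
A packing using 3 USB sticks:
  USB stick 1: 24 + 7 = 31
  USB stick 2: 19 + 10 = 29
  USB stick 3: 10 + 9 + 7 + 5 = 31
This matches the lower bound, so 3 is optimal.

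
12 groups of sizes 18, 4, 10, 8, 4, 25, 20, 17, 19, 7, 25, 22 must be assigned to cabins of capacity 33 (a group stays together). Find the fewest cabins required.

7

Total = 25 + 25 + 22 + 20 + 19 + 18 + 17 + 10 + 8 + 7 + 4 + 4 = 179.
Lower bound: ⌈179/33⌉ = 6 cabins.
Also, 7 groups each exceed 33/2, and no two of those can share a cabin, so at least 7 cabins are needed.
A packing using 7 cabins:
  cabin 1: 25 + 8 = 33
  cabin 2: 25 + 7 = 32
  cabin 3: 22 + 10 = 32
  cabin 4: 20 + 4 + 4 = 28
  cabin 5: 19 = 19
  cabin 6: 18 = 18
  cabin 7: 17 = 17
This matches the lower bound, so 7 is optimal.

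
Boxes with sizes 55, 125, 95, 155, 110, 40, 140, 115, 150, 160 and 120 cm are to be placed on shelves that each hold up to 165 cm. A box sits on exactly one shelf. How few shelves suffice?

Total = 160 + 155 + 150 + 140 + 125 + 120 + 115 + 110 + 95 + 55 + 40 = 1265 cm.
Lower bound: ⌈1265/165⌉ = 8 shelves.
Also, 9 boxes each exceed 165/2 cm, and no two of those can share a shelf, so at least 9 shelves are needed.
A packing using 9 shelves:
  shelf 1: 160 = 160
  shelf 2: 155 = 155
  shelf 3: 150 = 150
  shelf 4: 140 = 140
  shelf 5: 125 + 40 = 165
  shelf 6: 120 = 120
  shelf 7: 115 = 115
  shelf 8: 110 + 55 = 165
  shelf 9: 95 = 95
This matches the lower bound, so 9 is optimal.

9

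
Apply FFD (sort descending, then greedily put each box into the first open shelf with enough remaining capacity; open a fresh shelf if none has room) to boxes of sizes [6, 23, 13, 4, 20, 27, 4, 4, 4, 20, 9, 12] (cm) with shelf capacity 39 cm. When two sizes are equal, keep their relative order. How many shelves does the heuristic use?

Sorted descending: 27, 23, 20, 20, 13, 12, 9, 6, 4, 4, 4, 4.
  27 → shelf 1 (new)  [load 27/39]
  23 → shelf 2 (new)  [load 23/39]
  20 → shelf 3 (new)  [load 20/39]
  20 → shelf 4 (new)  [load 20/39]
  13 → shelf 2  [load 36/39]
  12 → shelf 1  [load 39/39]
  9 → shelf 3  [load 29/39]
  6 → shelf 3  [load 35/39]
  4 → shelf 3  [load 39/39]
  4 → shelf 4  [load 24/39]
  4 → shelf 4  [load 28/39]
  4 → shelf 4  [load 32/39]
4 shelves opened.

4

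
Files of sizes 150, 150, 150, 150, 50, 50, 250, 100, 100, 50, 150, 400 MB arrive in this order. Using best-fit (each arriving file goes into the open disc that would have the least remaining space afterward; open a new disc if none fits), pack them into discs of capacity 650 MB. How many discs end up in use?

3

  150 → disc 1 (new)  [load 150/650]
  150 → disc 1  [load 300/650]
  150 → disc 1  [load 450/650]
  150 → disc 1  [load 600/650]
  50 → disc 1  [load 650/650]
  50 → disc 2 (new)  [load 50/650]
  250 → disc 2  [load 300/650]
  100 → disc 2  [load 400/650]
  100 → disc 2  [load 500/650]
  50 → disc 2  [load 550/650]
  150 → disc 3 (new)  [load 150/650]
  400 → disc 3  [load 550/650]
3 discs opened.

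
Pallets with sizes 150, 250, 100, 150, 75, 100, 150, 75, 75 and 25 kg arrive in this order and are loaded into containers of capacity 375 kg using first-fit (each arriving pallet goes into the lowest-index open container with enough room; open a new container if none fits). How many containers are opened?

4

  150 → container 1 (new)  [load 150/375]
  250 → container 2 (new)  [load 250/375]
  100 → container 1  [load 250/375]
  150 → container 3 (new)  [load 150/375]
  75 → container 1  [load 325/375]
  100 → container 2  [load 350/375]
  150 → container 3  [load 300/375]
  75 → container 3  [load 375/375]
  75 → container 4 (new)  [load 75/375]
  25 → container 1  [load 350/375]
4 containers opened.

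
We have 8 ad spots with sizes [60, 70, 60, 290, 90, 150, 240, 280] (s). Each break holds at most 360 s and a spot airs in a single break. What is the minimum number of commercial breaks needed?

4

Total = 290 + 280 + 240 + 150 + 90 + 70 + 60 + 60 = 1240 s.
Lower bound: ⌈1240/360⌉ = 4 commercial breaks.
A packing using 4 commercial breaks:
  break 1: 290 + 70 = 360
  break 2: 280 + 60 = 340
  break 3: 240 + 90 = 330
  break 4: 150 + 60 = 210
This matches the lower bound, so 4 is optimal.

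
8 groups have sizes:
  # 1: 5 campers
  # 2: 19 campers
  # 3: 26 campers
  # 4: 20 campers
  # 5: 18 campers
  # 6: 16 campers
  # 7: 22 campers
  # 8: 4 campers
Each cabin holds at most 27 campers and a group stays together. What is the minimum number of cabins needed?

Total = 26 + 22 + 20 + 19 + 18 + 16 + 5 + 4 = 130 campers.
Lower bound: ⌈130/27⌉ = 5 cabins.
Also, 6 groups each exceed 27/2 campers, and no two of those can share a cabin, so at least 6 cabins are needed.
A packing using 6 cabins:
  cabin 1: 26 = 26
  cabin 2: 22 + 5 = 27
  cabin 3: 20 + 4 = 24
  cabin 4: 19 = 19
  cabin 5: 18 = 18
  cabin 6: 16 = 16
This matches the lower bound, so 6 is optimal.

6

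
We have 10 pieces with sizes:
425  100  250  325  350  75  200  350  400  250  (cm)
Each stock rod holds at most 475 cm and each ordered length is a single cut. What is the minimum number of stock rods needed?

Total = 425 + 400 + 350 + 350 + 325 + 250 + 250 + 200 + 100 + 75 = 2725 cm.
Lower bound: ⌈2725/475⌉ = 6 stock rods.
Also, 7 pieces each exceed 475/2 cm, and no two of those can share a stock rod, so at least 7 stock rods are needed.
A packing using 7 stock rods:
  stock rod 1: 425 = 425
  stock rod 2: 400 + 75 = 475
  stock rod 3: 350 + 100 = 450
  stock rod 4: 350 = 350
  stock rod 5: 325 = 325
  stock rod 6: 250 + 200 = 450
  stock rod 7: 250 = 250
This matches the lower bound, so 7 is optimal.

7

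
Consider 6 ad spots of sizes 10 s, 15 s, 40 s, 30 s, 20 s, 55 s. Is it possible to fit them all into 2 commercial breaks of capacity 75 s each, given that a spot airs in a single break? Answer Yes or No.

Total = 170 s; ⌈170/75⌉ = 3.
At least 3 commercial breaks are required, but only 2 are allowed.

No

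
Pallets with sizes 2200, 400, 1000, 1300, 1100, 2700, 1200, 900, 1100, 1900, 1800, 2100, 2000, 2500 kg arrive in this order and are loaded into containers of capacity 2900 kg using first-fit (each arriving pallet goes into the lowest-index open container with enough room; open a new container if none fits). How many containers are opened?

10

  2200 → container 1 (new)  [load 2200/2900]
  400 → container 1  [load 2600/2900]
  1000 → container 2 (new)  [load 1000/2900]
  1300 → container 2  [load 2300/2900]
  1100 → container 3 (new)  [load 1100/2900]
  2700 → container 4 (new)  [load 2700/2900]
  1200 → container 3  [load 2300/2900]
  900 → container 5 (new)  [load 900/2900]
  1100 → container 5  [load 2000/2900]
  1900 → container 6 (new)  [load 1900/2900]
  1800 → container 7 (new)  [load 1800/2900]
  2100 → container 8 (new)  [load 2100/2900]
  2000 → container 9 (new)  [load 2000/2900]
  2500 → container 10 (new)  [load 2500/2900]
10 containers opened.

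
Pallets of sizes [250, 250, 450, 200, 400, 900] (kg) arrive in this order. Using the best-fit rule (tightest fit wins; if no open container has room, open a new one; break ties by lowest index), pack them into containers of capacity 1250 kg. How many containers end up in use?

  250 → container 1 (new)  [load 250/1250]
  250 → container 1  [load 500/1250]
  450 → container 1  [load 950/1250]
  200 → container 1  [load 1150/1250]
  400 → container 2 (new)  [load 400/1250]
  900 → container 3 (new)  [load 900/1250]
3 containers opened.

3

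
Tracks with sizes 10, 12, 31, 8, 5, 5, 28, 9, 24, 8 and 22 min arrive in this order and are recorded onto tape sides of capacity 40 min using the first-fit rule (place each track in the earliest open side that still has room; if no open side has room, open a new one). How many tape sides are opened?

  10 → side 1 (new)  [load 10/40]
  12 → side 1  [load 22/40]
  31 → side 2 (new)  [load 31/40]
  8 → side 1  [load 30/40]
  5 → side 1  [load 35/40]
  5 → side 1  [load 40/40]
  28 → side 3 (new)  [load 28/40]
  9 → side 2  [load 40/40]
  24 → side 4 (new)  [load 24/40]
  8 → side 3  [load 36/40]
  22 → side 5 (new)  [load 22/40]
5 tape sides opened.

5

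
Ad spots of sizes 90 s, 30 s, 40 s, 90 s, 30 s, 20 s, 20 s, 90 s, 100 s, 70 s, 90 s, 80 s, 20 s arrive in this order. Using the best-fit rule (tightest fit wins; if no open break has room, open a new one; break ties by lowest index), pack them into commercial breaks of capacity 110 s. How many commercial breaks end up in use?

  90 → break 1 (new)  [load 90/110]
  30 → break 2 (new)  [load 30/110]
  40 → break 2  [load 70/110]
  90 → break 3 (new)  [load 90/110]
  30 → break 2  [load 100/110]
  20 → break 1  [load 110/110]
  20 → break 3  [load 110/110]
  90 → break 4 (new)  [load 90/110]
  100 → break 5 (new)  [load 100/110]
  70 → break 6 (new)  [load 70/110]
  90 → break 7 (new)  [load 90/110]
  80 → break 8 (new)  [load 80/110]
  20 → break 4  [load 110/110]
8 commercial breaks opened.

8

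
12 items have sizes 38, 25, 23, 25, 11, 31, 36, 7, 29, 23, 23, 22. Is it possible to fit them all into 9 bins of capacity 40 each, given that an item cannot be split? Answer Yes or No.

Total = 293; ⌈293/40⌉ = 8.
10 items each exceed half the capacity and cannot share a bin, forcing at least 10 bins.
At least 10 bins are required, but only 9 are allowed.

No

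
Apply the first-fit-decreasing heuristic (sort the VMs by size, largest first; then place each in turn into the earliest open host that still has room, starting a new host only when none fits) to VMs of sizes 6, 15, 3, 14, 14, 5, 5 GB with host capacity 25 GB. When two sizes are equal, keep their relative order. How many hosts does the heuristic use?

Sorted descending: 15, 14, 14, 6, 5, 5, 3.
  15 → host 1 (new)  [load 15/25]
  14 → host 2 (new)  [load 14/25]
  14 → host 3 (new)  [load 14/25]
  6 → host 1  [load 21/25]
  5 → host 2  [load 19/25]
  5 → host 2  [load 24/25]
  3 → host 1  [load 24/25]
3 hosts opened.

3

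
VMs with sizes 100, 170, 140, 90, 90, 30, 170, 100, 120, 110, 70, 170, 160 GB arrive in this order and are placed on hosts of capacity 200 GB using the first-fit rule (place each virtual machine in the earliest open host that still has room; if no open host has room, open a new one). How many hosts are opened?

  100 → host 1 (new)  [load 100/200]
  170 → host 2 (new)  [load 170/200]
  140 → host 3 (new)  [load 140/200]
  90 → host 1  [load 190/200]
  90 → host 4 (new)  [load 90/200]
  30 → host 2  [load 200/200]
  170 → host 5 (new)  [load 170/200]
  100 → host 4  [load 190/200]
  120 → host 6 (new)  [load 120/200]
  110 → host 7 (new)  [load 110/200]
  70 → host 6  [load 190/200]
  170 → host 8 (new)  [load 170/200]
  160 → host 9 (new)  [load 160/200]
9 hosts opened.

9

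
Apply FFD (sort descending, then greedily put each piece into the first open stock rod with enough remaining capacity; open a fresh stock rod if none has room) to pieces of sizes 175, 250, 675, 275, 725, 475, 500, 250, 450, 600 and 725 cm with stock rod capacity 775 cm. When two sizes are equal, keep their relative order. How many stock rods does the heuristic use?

7

Sorted descending: 725, 725, 675, 600, 500, 475, 450, 275, 250, 250, 175.
  725 → stock rod 1 (new)  [load 725/775]
  725 → stock rod 2 (new)  [load 725/775]
  675 → stock rod 3 (new)  [load 675/775]
  600 → stock rod 4 (new)  [load 600/775]
  500 → stock rod 5 (new)  [load 500/775]
  475 → stock rod 6 (new)  [load 475/775]
  450 → stock rod 7 (new)  [load 450/775]
  275 → stock rod 5  [load 775/775]
  250 → stock rod 6  [load 725/775]
  250 → stock rod 7  [load 700/775]
  175 → stock rod 4  [load 775/775]
7 stock rods opened.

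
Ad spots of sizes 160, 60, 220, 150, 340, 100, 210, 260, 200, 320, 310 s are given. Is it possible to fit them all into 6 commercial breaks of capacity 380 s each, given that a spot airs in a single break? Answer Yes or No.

No

Total = 2330 s; ⌈2330/380⌉ = 7.
At least 7 commercial breaks are required, but only 6 are allowed.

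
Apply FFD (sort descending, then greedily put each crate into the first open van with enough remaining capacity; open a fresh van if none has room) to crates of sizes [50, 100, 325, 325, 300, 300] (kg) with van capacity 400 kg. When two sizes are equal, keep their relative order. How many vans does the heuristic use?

Sorted descending: 325, 325, 300, 300, 100, 50.
  325 → van 1 (new)  [load 325/400]
  325 → van 2 (new)  [load 325/400]
  300 → van 3 (new)  [load 300/400]
  300 → van 4 (new)  [load 300/400]
  100 → van 3  [load 400/400]
  50 → van 1  [load 375/400]
4 vans opened.

4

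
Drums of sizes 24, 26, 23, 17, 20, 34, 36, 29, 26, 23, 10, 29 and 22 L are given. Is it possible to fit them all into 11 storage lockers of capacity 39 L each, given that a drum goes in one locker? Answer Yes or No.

A valid assignment using 11 storage lockers:
  locker 1: 36 = 36
  locker 2: 34 = 34
  locker 3: 29 + 10 = 39
  locker 4: 29 = 29
  locker 5: 26 = 26
  locker 6: 26 = 26
  locker 7: 24 = 24
  locker 8: 23 = 23
  locker 9: 23 = 23
  locker 10: 22 + 17 = 39
  locker 11: 20 = 20
Every load is within 39 L, so 11 storage lockers suffice.

Yes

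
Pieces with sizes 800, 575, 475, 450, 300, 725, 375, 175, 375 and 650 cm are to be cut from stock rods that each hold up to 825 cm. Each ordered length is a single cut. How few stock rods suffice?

Total = 800 + 725 + 650 + 575 + 475 + 450 + 375 + 375 + 300 + 175 = 4900 cm.
Lower bound: ⌈4900/825⌉ = 6 stock rods.
A packing using 7 stock rods:
  stock rod 1: 800 = 800
  stock rod 2: 725 = 725
  stock rod 3: 650 + 175 = 825
  stock rod 4: 575 = 575
  stock rod 5: 475 + 300 = 775
  stock rod 6: 450 + 375 = 825
  stock rod 7: 375 = 375
No arrangement into 6 stock rods stays within capacity, so 7 is optimal.

7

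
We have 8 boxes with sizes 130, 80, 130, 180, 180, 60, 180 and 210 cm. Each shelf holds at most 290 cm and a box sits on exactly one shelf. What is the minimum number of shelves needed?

Total = 210 + 180 + 180 + 180 + 130 + 130 + 80 + 60 = 1150 cm.
Lower bound: ⌈1150/290⌉ = 4 shelves.
A packing using 5 shelves:
  shelf 1: 210 + 80 = 290
  shelf 2: 180 + 60 = 240
  shelf 3: 180 = 180
  shelf 4: 180 = 180
  shelf 5: 130 + 130 = 260
No arrangement into 4 shelves stays within capacity, so 5 is optimal.

5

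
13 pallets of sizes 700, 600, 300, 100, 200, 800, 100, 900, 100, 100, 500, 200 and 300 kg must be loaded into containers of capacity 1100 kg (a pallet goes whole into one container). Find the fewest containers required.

Total = 900 + 800 + 700 + 600 + 500 + 300 + 300 + 200 + 200 + 100 + 100 + 100 + 100 = 4900 kg.
Lower bound: ⌈4900/1100⌉ = 5 containers.
A packing using 5 containers:
  container 1: 900 + 200 = 1100
  container 2: 800 + 300 = 1100
  container 3: 700 + 300 + 100 = 1100
  container 4: 600 + 500 = 1100
  container 5: 200 + 100 + 100 + 100 = 500
This matches the lower bound, so 5 is optimal.

5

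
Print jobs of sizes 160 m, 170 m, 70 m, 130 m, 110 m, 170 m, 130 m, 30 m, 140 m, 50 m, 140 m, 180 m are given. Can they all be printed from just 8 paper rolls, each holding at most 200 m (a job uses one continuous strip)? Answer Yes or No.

Total = 1480 m; ⌈1480/200⌉ = 8.
9 print jobs each exceed half the capacity and cannot share a roll, forcing at least 9 paper rolls.
At least 9 paper rolls are required, but only 8 are allowed.

No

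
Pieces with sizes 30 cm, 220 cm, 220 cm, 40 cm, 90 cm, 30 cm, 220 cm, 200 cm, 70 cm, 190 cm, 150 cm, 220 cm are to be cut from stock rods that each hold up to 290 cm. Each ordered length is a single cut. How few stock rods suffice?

Total = 220 + 220 + 220 + 220 + 200 + 190 + 150 + 90 + 70 + 40 + 30 + 30 = 1680 cm.
Lower bound: ⌈1680/290⌉ = 6 stock rods.
Also, 7 pieces each exceed 145 cm, and no two of those can share a stock rod, so at least 7 stock rods are needed.
A packing using 7 stock rods:
  stock rod 1: 220 + 70 = 290
  stock rod 2: 220 + 40 + 30 = 290
  stock rod 3: 220 + 30 = 250
  stock rod 4: 220 = 220
  stock rod 5: 200 + 90 = 290
  stock rod 6: 190 = 190
  stock rod 7: 150 = 150
This matches the lower bound, so 7 is optimal.

7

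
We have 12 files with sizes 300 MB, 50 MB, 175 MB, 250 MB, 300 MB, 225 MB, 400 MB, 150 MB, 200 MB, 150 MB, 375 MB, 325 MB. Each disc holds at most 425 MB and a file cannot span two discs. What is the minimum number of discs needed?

8

Total = 400 + 375 + 325 + 300 + 300 + 250 + 225 + 200 + 175 + 150 + 150 + 50 = 2900 MB.
Lower bound: ⌈2900/425⌉ = 7 discs.
A packing using 8 discs:
  disc 1: 400 = 400
  disc 2: 375 + 50 = 425
  disc 3: 325 = 325
  disc 4: 300 = 300
  disc 5: 300 = 300
  disc 6: 250 + 175 = 425
  disc 7: 225 + 200 = 425
  disc 8: 150 + 150 = 300
No arrangement into 7 discs stays within capacity, so 8 is optimal.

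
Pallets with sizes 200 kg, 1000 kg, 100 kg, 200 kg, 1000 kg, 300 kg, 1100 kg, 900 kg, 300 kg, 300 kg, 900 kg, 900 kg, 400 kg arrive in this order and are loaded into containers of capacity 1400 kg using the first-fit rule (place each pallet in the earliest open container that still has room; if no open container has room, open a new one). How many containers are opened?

  200 → container 1 (new)  [load 200/1400]
  1000 → container 1  [load 1200/1400]
  100 → container 1  [load 1300/1400]
  200 → container 2 (new)  [load 200/1400]
  1000 → container 2  [load 1200/1400]
  300 → container 3 (new)  [load 300/1400]
  1100 → container 3  [load 1400/1400]
  900 → container 4 (new)  [load 900/1400]
  300 → container 4  [load 1200/1400]
  300 → container 5 (new)  [load 300/1400]
  900 → container 5  [load 1200/1400]
  900 → container 6 (new)  [load 900/1400]
  400 → container 6  [load 1300/1400]
6 containers opened.

6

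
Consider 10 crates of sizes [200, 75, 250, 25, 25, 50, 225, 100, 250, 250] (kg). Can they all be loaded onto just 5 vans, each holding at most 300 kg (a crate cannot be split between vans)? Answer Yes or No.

Yes

A valid assignment using 5 vans:
  van 1: 250 + 50 = 300
  van 2: 250 + 25 + 25 = 300
  van 3: 250 = 250
  van 4: 225 + 75 = 300
  van 5: 200 + 100 = 300
Every load is within 300 kg, so 5 vans suffice.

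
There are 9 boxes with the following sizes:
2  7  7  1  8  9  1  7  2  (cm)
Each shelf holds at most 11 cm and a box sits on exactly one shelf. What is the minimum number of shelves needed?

Total = 9 + 8 + 7 + 7 + 7 + 2 + 2 + 1 + 1 = 44 cm.
Lower bound: ⌈44/11⌉ = 4 shelves.
Also, 5 boxes each exceed 11/2 cm, and no two of those can share a shelf, so at least 5 shelves are needed.
A packing using 5 shelves:
  shelf 1: 9 + 2 = 11
  shelf 2: 8 + 2 + 1 = 11
  shelf 3: 7 + 1 = 8
  shelf 4: 7 = 7
  shelf 5: 7 = 7
This matches the lower bound, so 5 is optimal.

5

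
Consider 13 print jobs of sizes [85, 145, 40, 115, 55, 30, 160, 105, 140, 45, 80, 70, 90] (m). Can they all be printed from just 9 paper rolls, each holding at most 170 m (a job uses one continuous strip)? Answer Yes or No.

A valid assignment using 8 paper rolls:
  roll 1: 160 = 160
  roll 2: 145 = 145
  roll 3: 140 + 30 = 170
  roll 4: 115 + 55 = 170
  roll 5: 105 + 45 = 150
  roll 6: 90 + 80 = 170
  roll 7: 85 + 70 = 155
  roll 8: 40 = 40
That uses only 8 ≤ 9, so 9 paper rolls are enough.

Yes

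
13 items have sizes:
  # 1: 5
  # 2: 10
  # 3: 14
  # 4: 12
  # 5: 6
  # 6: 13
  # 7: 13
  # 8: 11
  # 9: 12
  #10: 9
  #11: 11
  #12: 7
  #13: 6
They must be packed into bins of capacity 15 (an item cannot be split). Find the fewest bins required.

Total = 14 + 13 + 13 + 12 + 12 + 11 + 11 + 10 + 9 + 7 + 6 + 6 + 5 = 129.
Lower bound: ⌈129/15⌉ = 9 bins.
A packing using 10 bins:
  bin 1: 14 = 14
  bin 2: 13 = 13
  bin 3: 13 = 13
  bin 4: 12 = 12
  bin 5: 12 = 12
  bin 6: 11 = 11
  bin 7: 11 = 11
  bin 8: 10 + 5 = 15
  bin 9: 9 + 6 = 15
  bin 10: 7 + 6 = 13
No arrangement into 9 bins stays within capacity, so 10 is optimal.

10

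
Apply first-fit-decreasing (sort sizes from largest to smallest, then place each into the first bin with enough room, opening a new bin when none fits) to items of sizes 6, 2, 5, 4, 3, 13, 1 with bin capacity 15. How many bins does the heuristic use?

3

Sorted descending: 13, 6, 5, 4, 3, 2, 1.
  13 → bin 1 (new)  [load 13/15]
  6 → bin 2 (new)  [load 6/15]
  5 → bin 2  [load 11/15]
  4 → bin 2  [load 15/15]
  3 → bin 3 (new)  [load 3/15]
  2 → bin 1  [load 15/15]
  1 → bin 3  [load 4/15]
3 bins opened.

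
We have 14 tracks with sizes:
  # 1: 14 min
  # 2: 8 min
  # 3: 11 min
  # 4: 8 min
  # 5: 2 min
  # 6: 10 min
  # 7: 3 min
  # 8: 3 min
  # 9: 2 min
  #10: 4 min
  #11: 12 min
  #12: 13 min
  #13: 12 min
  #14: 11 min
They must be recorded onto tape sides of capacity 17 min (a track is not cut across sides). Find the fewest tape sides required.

Total = 14 + 13 + 12 + 12 + 11 + 11 + 10 + 8 + 8 + 4 + 3 + 3 + 2 + 2 = 113 min.
Lower bound: ⌈113/17⌉ = 7 tape sides.
A packing using 8 tape sides:
  side 1: 14 + 3 = 17
  side 2: 13 + 4 = 17
  side 3: 12 + 3 + 2 = 17
  side 4: 12 + 2 = 14
  side 5: 11 = 11
  side 6: 11 = 11
  side 7: 10 = 10
  side 8: 8 + 8 = 16
No arrangement into 7 tape sides stays within capacity, so 8 is optimal.

8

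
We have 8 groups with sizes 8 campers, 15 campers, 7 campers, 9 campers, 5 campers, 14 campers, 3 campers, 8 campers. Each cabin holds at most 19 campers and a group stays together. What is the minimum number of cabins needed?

4

Total = 15 + 14 + 9 + 8 + 8 + 7 + 5 + 3 = 69 campers.
Lower bound: ⌈69/19⌉ = 4 cabins.
A packing using 4 cabins:
  cabin 1: 15 + 3 = 18
  cabin 2: 14 + 5 = 19
  cabin 3: 9 + 8 = 17
  cabin 4: 8 + 7 = 15
This matches the lower bound, so 4 is optimal.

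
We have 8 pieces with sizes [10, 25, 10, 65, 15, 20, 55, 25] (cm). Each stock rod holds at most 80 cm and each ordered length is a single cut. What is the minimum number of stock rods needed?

3

Total = 65 + 55 + 25 + 25 + 20 + 15 + 10 + 10 = 225 cm.
Lower bound: ⌈225/80⌉ = 3 stock rods.
A packing using 3 stock rods:
  stock rod 1: 65 + 15 = 80
  stock rod 2: 55 + 25 = 80
  stock rod 3: 25 + 20 + 10 + 10 = 65
This matches the lower bound, so 3 is optimal.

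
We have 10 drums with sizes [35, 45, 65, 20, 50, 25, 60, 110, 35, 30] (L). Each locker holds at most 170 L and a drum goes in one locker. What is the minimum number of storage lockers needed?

3

Total = 110 + 65 + 60 + 50 + 45 + 35 + 35 + 30 + 25 + 20 = 475 L.
Lower bound: ⌈475/170⌉ = 3 storage lockers.
A packing using 3 storage lockers:
  locker 1: 110 + 60 = 170
  locker 2: 65 + 50 + 45 = 160
  locker 3: 35 + 35 + 30 + 25 + 20 = 145
This matches the lower bound, so 3 is optimal.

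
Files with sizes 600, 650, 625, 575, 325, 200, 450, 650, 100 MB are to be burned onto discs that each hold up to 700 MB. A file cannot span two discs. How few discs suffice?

7

Total = 650 + 650 + 625 + 600 + 575 + 450 + 325 + 200 + 100 = 4175 MB.
Lower bound: ⌈4175/700⌉ = 6 discs.
A packing using 7 discs:
  disc 1: 650 = 650
  disc 2: 650 = 650
  disc 3: 625 = 625
  disc 4: 600 + 100 = 700
  disc 5: 575 = 575
  disc 6: 450 + 200 = 650
  disc 7: 325 = 325
No arrangement into 6 discs stays within capacity, so 7 is optimal.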